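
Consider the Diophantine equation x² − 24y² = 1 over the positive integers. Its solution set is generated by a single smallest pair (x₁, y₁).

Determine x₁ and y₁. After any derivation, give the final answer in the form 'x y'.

d=24: √d = [4; 1,8] (ℓ=2, even), read p_1/q_1
a_0=4:  p_0=4·1+0=4,  q_0=4·0+1=1
a_1=1:  p_1=1·4+1=5,  q_1=1·1+0=1
→ (5, 1).  Check: 5²=25, 24·1²=24, difference 1.

5 1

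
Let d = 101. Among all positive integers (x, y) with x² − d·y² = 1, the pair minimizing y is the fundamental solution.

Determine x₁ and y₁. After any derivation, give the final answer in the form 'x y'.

[10; 20] for √101; ℓ=1 ⇒ convergent index 1
i=0: a=10 ⇒ p=10, q=1
i=1: a=20 ⇒ p=201, q=20
fundamental: x₁=201, y₁=20  (since 40401 − 101·400 = 1)

201 20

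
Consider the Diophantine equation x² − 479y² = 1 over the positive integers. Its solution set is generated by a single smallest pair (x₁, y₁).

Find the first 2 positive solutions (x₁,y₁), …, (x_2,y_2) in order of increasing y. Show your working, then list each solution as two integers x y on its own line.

2989440 136591
17873503027199 816661198080

[21; 1,7,1,3,2,21,2,3,1,7,1,42] for √479; ℓ=12 ⇒ convergent index 11
k=0  a_k=21  p_k/q_k = 21/1
k=1  a_k=1  p_k/q_k = 22/1
k=2  a_k=7  p_k/q_k = 175/8
…
k=4  a_k=3  p_k/q_k = 766/35
…
k=6  a_k=21  p_k/q_k = 37075/1694
k=7  a_k=2  p_k/q_k = 75879/3467
k=8  a_k=3  p_k/q_k = 264712/12095
k=9  a_k=1  p_k/q_k = 340591/15562
k=10  a_k=7  p_k/q_k = 2648849/121029
k=11  a_k=1  p_k/q_k = 2989440/136591
fundamental: x₁=2989440, y₁=136591  (since 8936751513600 − 479·18657101281 = 1)
(x_2, y_2) = (2989440·2989440 + 479·136591·136591, 2989440·136591 + 136591·2989440) = (17873503027199, 816661198080)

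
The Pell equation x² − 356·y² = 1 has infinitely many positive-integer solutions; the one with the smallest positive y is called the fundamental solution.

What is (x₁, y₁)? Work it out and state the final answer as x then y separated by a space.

500001 26500

[18; 1,6,1,1,2,…,6,1,36] for √356; ℓ=14 ⇒ convergent index 13
i=0: a=18 ⇒ p=18, q=1
i=1: a=1 ⇒ p=19, q=1
i=2: a=6 ⇒ p=132, q=7
…
i=4: a=1 ⇒ p=283, q=15
i=5: a=2 ⇒ p=717, q=38
…
i=9: a=2 ⇒ p=28151, q=1492
…
i=12: a=6 ⇒ p=433982, q=23001
i=13: a=1 ⇒ p=500001, q=26500
→ (500001, 26500).  Check: 500001²=250001000001, 356·26500²=250001000000, difference 1.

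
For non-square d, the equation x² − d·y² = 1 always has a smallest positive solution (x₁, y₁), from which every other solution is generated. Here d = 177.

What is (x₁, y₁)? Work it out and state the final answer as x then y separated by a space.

√177 = [13; 3,3,2,8,2,3,3,26, …], period ℓ=8 (even) → k=7
step 0: (13, 1)  from 13·(1,0) + (0,1)
step 1: (40, 3)  from 3·(13,1) + (1,0)
step 2: (133, 10)  from 3·(40,3) + (13,1)
…
step 6: (18985, 1427)  from 3·(5468,411) + (2581,194)
step 7: (62423, 4692)  from 3·(18985,1427) + (5468,411)
fundamental: x₁=62423, y₁=4692  (since 3896630929 − 177·22014864 = 1)

62423 4692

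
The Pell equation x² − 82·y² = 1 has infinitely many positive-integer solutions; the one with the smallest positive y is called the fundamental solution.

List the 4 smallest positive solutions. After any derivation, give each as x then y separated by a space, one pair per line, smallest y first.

d=82: √d = [9; 18] (ℓ=1, odd), read p_1/q_1
i=0: a=9 ⇒ p=9, q=1
i=1: a=18 ⇒ p=163, q=18
fundamental: x₁=163, y₁=18  (since 26569 − 82·324 = 1)
k=2:  x_2 = 163·163+82·18·18 = 53137,  y_2 = 163·18+18·163 = 5868
k=3:  x_3 = 163·53137+82·18·5868 = 17322499,  y_3 = 163·5868+18·53137 = 1912950
k=4:  x_4 = 163·17322499+82·18·1912950 = 5647081537,  y_4 = 163·1912950+18·17322499 = 623615832

163 18
53137 5868
17322499 1912950
5647081537 623615832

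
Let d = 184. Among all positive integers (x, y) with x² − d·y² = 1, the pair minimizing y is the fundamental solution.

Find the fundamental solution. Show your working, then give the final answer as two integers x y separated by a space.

√184 → a₀=13, period (1,1,3,2,1,2,1,2,3,1,1,26); ℓ=12 even so k=11
a_0=13:  p_0=13·1+0=13,  q_0=13·0+1=1
a_1=1:  p_1=1·13+1=14,  q_1=1·1+0=1
a_2=1:  p_2=1·14+13=27,  q_2=1·1+1=2
a_3=3:  p_3=3·27+14=95,  q_3=3·2+1=7
a_4=2:  p_4=2·95+27=217,  q_4=2·7+2=16
a_5=1:  p_5=1·217+95=312,  q_5=1·16+7=23
a_6=2:  p_6=2·312+217=841,  q_6=2·23+16=62
a_7=1:  p_7=1·841+312=1153,  q_7=1·62+23=85
…
a_9=3:  p_9=3·3147+1153=10594,  q_9=3·232+85=781
a_10=1:  p_10=1·10594+3147=13741,  q_10=1·781+232=1013
a_11=1:  p_11=1·13741+10594=24335,  q_11=1·1013+781=1794
(x₁, y₁) = (24335, 1794);  24335² − 184·1794² = 1 ✓

24335 1794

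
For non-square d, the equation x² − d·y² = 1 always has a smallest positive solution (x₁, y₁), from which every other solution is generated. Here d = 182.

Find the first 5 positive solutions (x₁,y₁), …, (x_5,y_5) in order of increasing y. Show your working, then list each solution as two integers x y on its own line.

27 2
1457 108
78651 5830
4245697 314712
229188987 16988618

[13; 2,26] for √182; ℓ=2 ⇒ convergent index 1
step 0: (13, 1)  from 13·(1,0) + (0,1)
step 1: (27, 2)  from 2·(13,1) + (1,0)
→ (27, 2).  Check: 27²=729, 182·2²=728, difference 1.
n=2: (27,2)∘(27,2) = (27·27+182·2·2, 27·2+2·27) = (1457,108)
n=3: (1457,108)∘(27,2) = (27·1457+182·2·108, 27·108+2·1457) = (78651,5830)
n=4: (78651,5830)∘(27,2) = (27·78651+182·2·5830, 27·5830+2·78651) = (4245697,314712)
n=5: (4245697,314712)∘(27,2) = (27·4245697+182·2·314712, 27·314712+2·4245697) = (229188987,16988618)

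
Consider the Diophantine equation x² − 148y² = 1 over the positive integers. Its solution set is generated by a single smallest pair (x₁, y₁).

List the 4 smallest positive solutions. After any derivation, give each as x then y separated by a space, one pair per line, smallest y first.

73 6
10657 876
1555849 127890
227143297 18671064

√148 = [12; 6,24, …], period ℓ=2 (even) → k=1
step 0: (12, 1)  from 12·(1,0) + (0,1)
step 1: (73, 6)  from 6·(12,1) + (1,0)
(x₁, y₁) = (73, 6);  73² − 148·6² = 1 ✓
n=2: (73,6)∘(73,6) = (73·73+148·6·6, 73·6+6·73) = (10657,876)
n=3: (10657,876)∘(73,6) = (73·10657+148·6·876, 73·876+6·10657) = (1555849,127890)
n=4: (1555849,127890)∘(73,6) = (73·1555849+148·6·127890, 73·127890+6·1555849) = (227143297,18671064)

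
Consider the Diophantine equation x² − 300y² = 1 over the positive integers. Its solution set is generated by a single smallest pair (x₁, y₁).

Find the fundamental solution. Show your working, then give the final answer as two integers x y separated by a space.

[17; 3,8,3,34] for √300; ℓ=4 ⇒ convergent index 3
a_0=17:  p_0=17·1+0=17,  q_0=17·0+1=1
…
a_2=8:  p_2=8·52+17=433,  q_2=8·3+1=25
a_3=3:  p_3=3·433+52=1351,  q_3=3·25+3=78
fundamental: x₁=1351, y₁=78  (since 1825201 − 300·6084 = 1)

1351 78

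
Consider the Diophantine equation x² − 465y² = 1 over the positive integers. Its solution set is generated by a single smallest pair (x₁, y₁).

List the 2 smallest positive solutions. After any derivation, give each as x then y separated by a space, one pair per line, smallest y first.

d=465: √d = [21; 1,1,3,2,2,2,3,1,1,42] (ℓ=10, even), read p_9/q_9
i=0: a=21 ⇒ p=21, q=1
…
i=3: a=3 ⇒ p=151, q=7
…
i=6: a=2 ⇒ p=2027, q=94
…
i=8: a=1 ⇒ p=8949, q=415
i=9: a=1 ⇒ p=15871, q=736
fundamental: x₁=15871, y₁=736  (since 251888641 − 465·541696 = 1)
n=2: (15871,736)∘(15871,736) = (15871·15871+465·736·736, 15871·736+736·15871) = (503777281,23362112)

15871 736
503777281 23362112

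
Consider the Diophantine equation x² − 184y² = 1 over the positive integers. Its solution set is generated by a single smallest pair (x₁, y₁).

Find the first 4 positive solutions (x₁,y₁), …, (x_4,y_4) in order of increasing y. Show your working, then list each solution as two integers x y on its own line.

24335 1794
1184384449 87313980
57643991108495 4249571404806
2805533046066067201 206826640184594040

[13; 1,1,3,2,1,2,1,2,3,1,1,26] for √184; ℓ=12 ⇒ convergent index 11
k=0  a_k=13  p_k/q_k = 13/1
…
k=2  a_k=1  p_k/q_k = 27/2
…
k=4  a_k=2  p_k/q_k = 217/16
…
k=9  a_k=3  p_k/q_k = 10594/781
k=10  a_k=1  p_k/q_k = 13741/1013
k=11  a_k=1  p_k/q_k = 24335/1794
→ (24335, 1794).  Check: 24335²=592192225, 184·1794²=592192224, difference 1.
(24335+1794√184)^2 = 1184384449 + 87313980√184
(24335+1794√184)^3 = 57643991108495 + 4249571404806√184
(24335+1794√184)^4 = 2805533046066067201 + 206826640184594040√184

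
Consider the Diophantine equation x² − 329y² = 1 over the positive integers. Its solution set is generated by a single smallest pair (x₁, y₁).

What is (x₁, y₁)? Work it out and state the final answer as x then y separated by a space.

2376415 131016

√329 → a₀=18, period (7,4,2,1,1,4,1,1,2,4,7,36); ℓ=12 even so k=11
i=0: a=18 ⇒ p=18, q=1
i=1: a=7 ⇒ p=127, q=7
i=2: a=4 ⇒ p=526, q=29
i=3: a=2 ⇒ p=1179, q=65
…
i=5: a=1 ⇒ p=2884, q=159
…
i=10: a=4 ⇒ p=328794, q=18127
i=11: a=7 ⇒ p=2376415, q=131016
fundamental: x₁=2376415, y₁=131016  (since 5647348252225 − 329·17165192256 = 1)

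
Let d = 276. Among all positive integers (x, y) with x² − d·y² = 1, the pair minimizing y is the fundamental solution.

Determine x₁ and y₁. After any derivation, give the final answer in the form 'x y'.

7775 468

√276 = [16; 1,1,1,1,2,2,2,1,1,1,1,32, …], period ℓ=12 (even) → k=11
step 0: (16, 1)  from 16·(1,0) + (0,1)
step 1: (17, 1)  from 1·(16,1) + (1,0)
…
step 3: (50, 3)  from 1·(33,2) + (17,1)
…
step 5: (216, 13)  from 2·(83,5) + (50,3)
step 6: (515, 31)  from 2·(216,13) + (83,5)
…
step 9: (3007, 181)  from 1·(1761,106) + (1246,75)
step 10: (4768, 287)  from 1·(3007,181) + (1761,106)
step 11: (7775, 468)  from 1·(4768,287) + (3007,181)
(x₁, y₁) = (7775, 468);  7775² − 276·468² = 1 ✓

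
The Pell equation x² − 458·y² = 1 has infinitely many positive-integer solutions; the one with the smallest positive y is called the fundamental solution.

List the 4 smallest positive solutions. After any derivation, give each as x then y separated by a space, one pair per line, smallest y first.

22899 1070
1048728401 49003860
48029663286099 2244278779210
2199662518128033601 102783479481255720

[21; 2,2,42] for √458; ℓ=3 ⇒ convergent index 5
step 0: (21, 1)  from 21·(1,0) + (0,1)
step 1: (43, 2)  from 2·(21,1) + (1,0)
…
step 3: (4537, 212)  from 42·(107,5) + (43,2)
step 4: (9181, 429)  from 2·(4537,212) + (107,5)
step 5: (22899, 1070)  from 2·(9181,429) + (4537,212)
fundamental: x₁=22899, y₁=1070  (since 524364201 − 458·1144900 = 1)
n=2: (22899,1070)∘(22899,1070) = (22899·22899+458·1070·1070, 22899·1070+1070·22899) = (1048728401,49003860)
n=3: (1048728401,49003860)∘(22899,1070) = (22899·1048728401+458·1070·49003860, 22899·49003860+1070·1048728401) = (48029663286099,2244278779210)
n=4: (48029663286099,2244278779210)∘(22899,1070) = (22899·48029663286099+458·1070·2244278779210, 22899·2244278779210+1070·48029663286099) = (2199662518128033601,102783479481255720)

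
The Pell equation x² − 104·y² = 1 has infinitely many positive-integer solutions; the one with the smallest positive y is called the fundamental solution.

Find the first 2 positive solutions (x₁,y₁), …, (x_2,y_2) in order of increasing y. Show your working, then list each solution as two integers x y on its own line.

51 5
5201 510

√104 → a₀=10, period (5,20); ℓ=2 even so k=1
a_0=10:  p_0=10·1+0=10,  q_0=10·0+1=1
a_1=5:  p_1=5·10+1=51,  q_1=5·1+0=5
(x₁, y₁) = (51, 5);  51² − 104·5² = 1 ✓
(x_2, y_2) = (51·51 + 104·5·5, 51·5 + 5·51) = (5201, 510)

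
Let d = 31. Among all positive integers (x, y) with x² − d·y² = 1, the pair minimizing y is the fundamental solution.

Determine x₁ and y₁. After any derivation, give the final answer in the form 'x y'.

d=31: √d = [5; 1,1,3,5,3,1,1,10] (ℓ=8, even), read p_7/q_7
k=0  a_k=5  p_k/q_k = 5/1
k=1  a_k=1  p_k/q_k = 6/1
k=2  a_k=1  p_k/q_k = 11/2
k=3  a_k=3  p_k/q_k = 39/7
k=4  a_k=5  p_k/q_k = 206/37
k=5  a_k=3  p_k/q_k = 657/118
k=6  a_k=1  p_k/q_k = 863/155
k=7  a_k=1  p_k/q_k = 1520/273
fundamental: x₁=1520, y₁=273  (since 2310400 − 31·74529 = 1)

1520 273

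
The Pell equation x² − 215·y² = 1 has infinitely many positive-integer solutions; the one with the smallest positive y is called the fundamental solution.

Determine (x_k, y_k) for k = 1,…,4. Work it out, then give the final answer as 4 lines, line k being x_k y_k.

√215 → a₀=14, period (1,1,1,28); ℓ=4 even so k=3
a_0=14:  p_0=14·1+0=14,  q_0=14·0+1=1
…
a_2=1:  p_2=1·15+14=29,  q_2=1·1+1=2
a_3=1:  p_3=1·29+15=44,  q_3=1·2+1=3
fundamental: x₁=44, y₁=3  (since 1936 − 215·9 = 1)
(44+3√215)^2 = 3871 + 264√215
(44+3√215)^3 = 340604 + 23229√215
(44+3√215)^4 = 29969281 + 2043888√215

44 3
3871 264
340604 23229
29969281 2043888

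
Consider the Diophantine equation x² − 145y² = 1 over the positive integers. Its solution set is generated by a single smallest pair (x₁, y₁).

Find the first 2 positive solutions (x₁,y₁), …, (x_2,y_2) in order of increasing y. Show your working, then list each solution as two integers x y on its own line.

289 24
167041 13872

√145 → a₀=12, period (24); ℓ=1 odd so k=1
i=0: a=12 ⇒ p=12, q=1
i=1: a=24 ⇒ p=289, q=24
→ (289, 24).  Check: 289²=83521, 145·24²=83520, difference 1.
(289+24√145)^2 = 167041 + 13872√145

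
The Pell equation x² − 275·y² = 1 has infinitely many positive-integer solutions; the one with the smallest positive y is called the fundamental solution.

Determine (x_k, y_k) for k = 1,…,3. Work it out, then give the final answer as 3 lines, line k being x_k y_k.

√275 → a₀=16, period (1,1,2,1,1,32); ℓ=6 even so k=5
a_0=16:  p_0=16·1+0=16,  q_0=16·0+1=1
…
a_2=1:  p_2=1·17+16=33,  q_2=1·1+1=2
…
a_4=1:  p_4=1·83+33=116,  q_4=1·5+2=7
a_5=1:  p_5=1·116+83=199,  q_5=1·7+5=12
(x₁, y₁) = (199, 12);  199² − 275·12² = 1 ✓
k=2:  x_2 = 199·199+275·12·12 = 79201,  y_2 = 199·12+12·199 = 4776
k=3:  x_3 = 199·79201+275·12·4776 = 31521799,  y_3 = 199·4776+12·79201 = 1900836

199 12
79201 4776
31521799 1900836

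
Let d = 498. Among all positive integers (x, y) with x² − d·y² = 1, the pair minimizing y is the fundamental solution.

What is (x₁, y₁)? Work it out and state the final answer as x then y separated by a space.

√498 → a₀=22, period (3,6,22,6,3,44); ℓ=6 even so k=5
step 0: (22, 1)  from 22·(1,0) + (0,1)
…
step 2: (424, 19)  from 6·(67,3) + (22,1)
step 3: (9395, 421)  from 22·(424,19) + (67,3)
step 4: (56794, 2545)  from 6·(9395,421) + (424,19)
step 5: (179777, 8056)  from 3·(56794,2545) + (9395,421)
→ (179777, 8056).  Check: 179777²=32319769729, 498·8056²=32319769728, difference 1.

179777 8056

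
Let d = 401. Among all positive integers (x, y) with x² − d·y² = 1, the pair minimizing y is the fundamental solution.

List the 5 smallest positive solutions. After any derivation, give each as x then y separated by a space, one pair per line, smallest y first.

801 40
1283201 64080
2055687201 102656120
3293209612801 164455040160
5275719744020001 263456871680200

d=401: √d = [20; 40] (ℓ=1, odd), read p_1/q_1
i=0: a=20 ⇒ p=20, q=1
i=1: a=40 ⇒ p=801, q=40
fundamental: x₁=801, y₁=40  (since 641601 − 401·1600 = 1)
k=2:  x_2 = 801·801+401·40·40 = 1283201,  y_2 = 801·40+40·801 = 64080
k=3:  x_3 = 801·1283201+401·40·64080 = 2055687201,  y_3 = 801·64080+40·1283201 = 102656120
k=4:  x_4 = 801·2055687201+401·40·102656120 = 3293209612801,  y_4 = 801·102656120+40·2055687201 = 164455040160
k=5:  x_5 = 801·3293209612801+401·40·164455040160 = 5275719744020001,  y_5 = 801·164455040160+40·3293209612801 = 263456871680200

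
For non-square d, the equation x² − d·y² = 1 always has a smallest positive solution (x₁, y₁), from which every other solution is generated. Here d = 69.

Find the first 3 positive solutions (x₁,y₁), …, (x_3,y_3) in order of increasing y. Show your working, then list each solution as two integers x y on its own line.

d=69: √d = [8; 3,3,1,4,1,3,3,16] (ℓ=8, even), read p_7/q_7
i=0: a=8 ⇒ p=8, q=1
i=1: a=3 ⇒ p=25, q=3
i=2: a=3 ⇒ p=83, q=10
…
i=6: a=3 ⇒ p=2384, q=287
i=7: a=3 ⇒ p=7775, q=936
→ (7775, 936).  Check: 7775²=60450625, 69·936²=60450624, difference 1.
n=2: (7775,936)∘(7775,936) = (7775·7775+69·936·936, 7775·936+936·7775) = (120901249,14554800)
n=3: (120901249,14554800)∘(7775,936) = (7775·120901249+69·936·14554800, 7775·14554800+936·120901249) = (1880014414175,226327139064)

7775 936
120901249 14554800
1880014414175 226327139064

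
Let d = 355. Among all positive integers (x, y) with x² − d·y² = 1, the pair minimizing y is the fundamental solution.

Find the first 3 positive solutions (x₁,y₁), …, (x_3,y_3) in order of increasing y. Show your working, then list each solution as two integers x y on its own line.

954809 50676
1823320452961 96771801768
3481845556741524089 184797174548553948

d=355: √d = [18; 1,5,3,3,1,6,1,3,3,5,1,36] (ℓ=12, even), read p_11/q_11
k=0  a_k=18  p_k/q_k = 18/1
k=1  a_k=1  p_k/q_k = 19/1
k=2  a_k=5  p_k/q_k = 113/6
k=3  a_k=3  p_k/q_k = 358/19
…
k=5  a_k=1  p_k/q_k = 1545/82
k=6  a_k=6  p_k/q_k = 10457/555
k=7  a_k=1  p_k/q_k = 12002/637
…
k=10  a_k=5  p_k/q_k = 803418/42641
k=11  a_k=1  p_k/q_k = 954809/50676
(x₁, y₁) = (954809, 50676);  954809² − 355·50676² = 1 ✓
k=2:  x_2 = 954809·954809+355·50676·50676 = 1823320452961,  y_2 = 954809·50676+50676·954809 = 96771801768
k=3:  x_3 = 954809·1823320452961+355·50676·96771801768 = 3481845556741524089,  y_3 = 954809·96771801768+50676·1823320452961 = 184797174548553948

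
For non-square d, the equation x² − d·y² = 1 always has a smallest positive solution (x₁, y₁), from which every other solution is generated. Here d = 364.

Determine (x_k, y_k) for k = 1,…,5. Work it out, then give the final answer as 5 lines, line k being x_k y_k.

4954951 259710
49103078824801 2573700648420
486606699052048124551 25505121203178395130
4822224700149240710505379201 252753251621617410554928840
47787774200457874208819626306623751 2504759953751544114971907242978550

√364 → a₀=19, period (12,1,2,3,1,8,1,3,2,1,12,38); ℓ=12 even so k=11
i=0: a=19 ⇒ p=19, q=1
…
i=2: a=1 ⇒ p=248, q=13
i=3: a=2 ⇒ p=725, q=38
…
i=5: a=1 ⇒ p=3148, q=165
i=6: a=8 ⇒ p=27607, q=1447
i=7: a=1 ⇒ p=30755, q=1612
i=8: a=3 ⇒ p=119872, q=6283
i=9: a=2 ⇒ p=270499, q=14178
i=10: a=1 ⇒ p=390371, q=20461
i=11: a=12 ⇒ p=4954951, q=259710
fundamental: x₁=4954951, y₁=259710  (since 24551539412401 − 364·67449284100 = 1)
(4954951+259710√364)^2 = 49103078824801 + 2573700648420√364
(4954951+259710√364)^3 = 486606699052048124551 + 25505121203178395130√364
(4954951+259710√364)^4 = 4822224700149240710505379201 + 252753251621617410554928840√364
(4954951+259710√364)^5 = 47787774200457874208819626306623751 + 2504759953751544114971907242978550√364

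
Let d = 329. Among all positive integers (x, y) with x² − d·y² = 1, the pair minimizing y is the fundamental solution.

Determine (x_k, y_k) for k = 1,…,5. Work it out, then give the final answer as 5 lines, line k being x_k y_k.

2376415 131016
11294696504449 622696775280
53681772387237964255 2959571914453911384
255140338255224918953587201 14066342182173360946441440
1212638653869526969777790618564575 66854933113696055535160815363816

[18; 7,4,2,1,1,4,1,1,2,4,7,36] for √329; ℓ=12 ⇒ convergent index 11
a_0=18:  p_0=18·1+0=18,  q_0=18·0+1=1
a_1=7:  p_1=7·18+1=127,  q_1=7·1+0=7
…
a_3=2:  p_3=2·526+127=1179,  q_3=2·29+7=65
a_4=1:  p_4=1·1179+526=1705,  q_4=1·65+29=94
a_5=1:  p_5=1·1705+1179=2884,  q_5=1·94+65=159
a_6=4:  p_6=4·2884+1705=13241,  q_6=4·159+94=730
a_7=1:  p_7=1·13241+2884=16125,  q_7=1·730+159=889
a_8=1:  p_8=1·16125+13241=29366,  q_8=1·889+730=1619
a_9=2:  p_9=2·29366+16125=74857,  q_9=2·1619+889=4127
a_10=4:  p_10=4·74857+29366=328794,  q_10=4·4127+1619=18127
a_11=7:  p_11=7·328794+74857=2376415,  q_11=7·18127+4127=131016
fundamental: x₁=2376415, y₁=131016  (since 5647348252225 − 329·17165192256 = 1)
(x_2, y_2) = (2376415·2376415 + 329·131016·131016, 2376415·131016 + 131016·2376415) = (11294696504449, 622696775280)
(x_3, y_3) = (2376415·11294696504449 + 329·131016·622696775280, 2376415·622696775280 + 131016·11294696504449) = (53681772387237964255, 2959571914453911384)
(x_4, y_4) = (2376415·53681772387237964255 + 329·131016·2959571914453911384, 2376415·2959571914453911384 + 131016·53681772387237964255) = (255140338255224918953587201, 14066342182173360946441440)
(x_5, y_5) = (2376415·255140338255224918953587201 + 329·131016·14066342182173360946441440, 2376415·14066342182173360946441440 + 131016·255140338255224918953587201) = (1212638653869526969777790618564575, 66854933113696055535160815363816)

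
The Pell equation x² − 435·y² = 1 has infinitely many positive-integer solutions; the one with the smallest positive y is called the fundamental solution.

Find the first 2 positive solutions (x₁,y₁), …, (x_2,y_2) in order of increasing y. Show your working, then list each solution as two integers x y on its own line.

146 7
42631 2044

√435 = [20; 1,5,1,40, …], period ℓ=4 (even) → k=3
step 0: (20, 1)  from 20·(1,0) + (0,1)
step 1: (21, 1)  from 1·(20,1) + (1,0)
step 2: (125, 6)  from 5·(21,1) + (20,1)
step 3: (146, 7)  from 1·(125,6) + (21,1)
→ (146, 7).  Check: 146²=21316, 435·7²=21315, difference 1.
n=2: (146,7)∘(146,7) = (146·146+435·7·7, 146·7+7·146) = (42631,2044)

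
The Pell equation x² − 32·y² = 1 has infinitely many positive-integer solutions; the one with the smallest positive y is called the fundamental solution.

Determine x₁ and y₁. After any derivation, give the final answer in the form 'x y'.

[5; 1,1,1,10] for √32; ℓ=4 ⇒ convergent index 3
k=0  a_k=5  p_k/q_k = 5/1
…
k=2  a_k=1  p_k/q_k = 11/2
k=3  a_k=1  p_k/q_k = 17/3
fundamental: x₁=17, y₁=3  (since 289 − 32·9 = 1)

17 3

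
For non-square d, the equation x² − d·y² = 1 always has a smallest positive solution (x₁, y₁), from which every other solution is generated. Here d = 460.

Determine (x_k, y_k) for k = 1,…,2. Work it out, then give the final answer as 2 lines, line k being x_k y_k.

d=460: √d = [21; 2,4,3,1,2,10,2,1,3,4,2,42] (ℓ=12, even), read p_11/q_11
step 0: (21, 1)  from 21·(1,0) + (0,1)
step 1: (43, 2)  from 2·(21,1) + (1,0)
step 2: (193, 9)  from 4·(43,2) + (21,1)
step 3: (622, 29)  from 3·(193,9) + (43,2)
…
step 5: (2252, 105)  from 2·(815,38) + (622,29)
step 6: (23335, 1088)  from 10·(2252,105) + (815,38)
step 7: (48922, 2281)  from 2·(23335,1088) + (2252,105)
…
step 9: (265693, 12388)  from 3·(72257,3369) + (48922,2281)
step 10: (1135029, 52921)  from 4·(265693,12388) + (72257,3369)
step 11: (2535751, 118230)  from 2·(1135029,52921) + (265693,12388)
fundamental: x₁=2535751, y₁=118230  (since 6430033134001 − 460·13978332900 = 1)
(2535751+118230√460)^2 = 12860066268001 + 599603681460√460

2535751 118230
12860066268001 599603681460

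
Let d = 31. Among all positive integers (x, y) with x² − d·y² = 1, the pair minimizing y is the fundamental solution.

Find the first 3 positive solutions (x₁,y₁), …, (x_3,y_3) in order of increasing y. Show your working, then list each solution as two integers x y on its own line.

√31 → a₀=5, period (1,1,3,5,3,1,1,10); ℓ=8 even so k=7
a_0=5:  p_0=5·1+0=5,  q_0=5·0+1=1
a_1=1:  p_1=1·5+1=6,  q_1=1·1+0=1
…
a_3=3:  p_3=3·11+6=39,  q_3=3·2+1=7
…
a_6=1:  p_6=1·657+206=863,  q_6=1·118+37=155
a_7=1:  p_7=1·863+657=1520,  q_7=1·155+118=273
(x₁, y₁) = (1520, 273);  1520² − 31·273² = 1 ✓
(1520+273√31)^2 = 4620799 + 829920√31
(1520+273√31)^3 = 14047227440 + 2522956527√31

1520 273
4620799 829920
14047227440 2522956527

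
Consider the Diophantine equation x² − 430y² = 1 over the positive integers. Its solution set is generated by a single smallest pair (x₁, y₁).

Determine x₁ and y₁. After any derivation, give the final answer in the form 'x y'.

2862251 138030

d=430: √d = [20; 1,2,1,3,1,…,2,1,40] (ℓ=14, even), read p_13/q_13
a_0=20:  p_0=20·1+0=20,  q_0=20·0+1=1
…
a_4=3:  p_4=3·83+62=311,  q_4=3·4+3=15
a_5=1:  p_5=1·311+83=394,  q_5=1·15+4=19
…
a_8=6:  p_8=6·21794+2675=133439,  q_8=6·1051+129=6435
a_9=1:  p_9=1·133439+21794=155233,  q_9=1·6435+1051=7486
a_10=3:  p_10=3·155233+133439=599138,  q_10=3·7486+6435=28893
…
a_12=2:  p_12=2·754371+599138=2107880,  q_12=2·36379+28893=101651
a_13=1:  p_13=1·2107880+754371=2862251,  q_13=1·101651+36379=138030
→ (2862251, 138030).  Check: 2862251²=8192480787001, 430·138030²=8192480787000, difference 1.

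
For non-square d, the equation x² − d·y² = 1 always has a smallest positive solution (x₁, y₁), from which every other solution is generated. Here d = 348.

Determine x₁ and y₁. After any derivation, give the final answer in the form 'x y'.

d=348: √d = [18; 1,1,1,8,1,1,1,36] (ℓ=8, even), read p_7/q_7
step 0: (18, 1)  from 18·(1,0) + (0,1)
…
step 6: (1026, 55)  from 1·(541,29) + (485,26)
step 7: (1567, 84)  from 1·(1026,55) + (541,29)
fundamental: x₁=1567, y₁=84  (since 2455489 − 348·7056 = 1)

1567 84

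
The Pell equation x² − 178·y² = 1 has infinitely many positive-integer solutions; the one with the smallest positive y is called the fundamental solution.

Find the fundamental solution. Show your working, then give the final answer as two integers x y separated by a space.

d=178: √d = [13; 2,1,12,1,2,26] (ℓ=6, even), read p_5/q_5
k=0  a_k=13  p_k/q_k = 13/1
k=1  a_k=2  p_k/q_k = 27/2
k=2  a_k=1  p_k/q_k = 40/3
k=3  a_k=12  p_k/q_k = 507/38
k=4  a_k=1  p_k/q_k = 547/41
k=5  a_k=2  p_k/q_k = 1601/120
(x₁, y₁) = (1601, 120);  1601² − 178·120² = 1 ✓

1601 120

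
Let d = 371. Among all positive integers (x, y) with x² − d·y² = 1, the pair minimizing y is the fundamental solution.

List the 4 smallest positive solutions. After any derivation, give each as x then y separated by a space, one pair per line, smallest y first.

√371 = [19; 3,1,4,1,3,38, …], period ℓ=6 (even) → k=5
a_0=19:  p_0=19·1+0=19,  q_0=19·0+1=1
…
a_3=4:  p_3=4·77+58=366,  q_3=4·4+3=19
a_4=1:  p_4=1·366+77=443,  q_4=1·19+4=23
a_5=3:  p_5=3·443+366=1695,  q_5=3·23+19=88
fundamental: x₁=1695, y₁=88  (since 2873025 − 371·7744 = 1)
(x_2, y_2) = (1695·1695 + 371·88·88, 1695·88 + 88·1695) = (5746049, 298320)
(x_3, y_3) = (1695·5746049 + 371·88·298320, 1695·298320 + 88·5746049) = (19479104415, 1011304712)
(x_4, y_4) = (1695·19479104415 + 371·88·1011304712, 1695·1011304712 + 88·19479104415) = (66034158220801, 3428322675360)

1695 88
5746049 298320
19479104415 1011304712
66034158220801 3428322675360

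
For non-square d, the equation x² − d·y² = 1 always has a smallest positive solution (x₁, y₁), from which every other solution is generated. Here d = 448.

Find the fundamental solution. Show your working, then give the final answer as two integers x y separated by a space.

127 6

d=448: √d = [21; 6,42] (ℓ=2, even), read p_1/q_1
step 0: (21, 1)  from 21·(1,0) + (0,1)
step 1: (127, 6)  from 6·(21,1) + (1,0)
→ (127, 6).  Check: 127²=16129, 448·6²=16128, difference 1.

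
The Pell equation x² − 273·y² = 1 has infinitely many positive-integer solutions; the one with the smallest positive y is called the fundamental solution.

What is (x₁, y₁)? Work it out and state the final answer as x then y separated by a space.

727 44

[16; 1,1,10,1,1,32] for √273; ℓ=6 ⇒ convergent index 5
a_0=16:  p_0=16·1+0=16,  q_0=16·0+1=1
…
a_4=1:  p_4=1·347+33=380,  q_4=1·21+2=23
a_5=1:  p_5=1·380+347=727,  q_5=1·23+21=44
→ (727, 44).  Check: 727²=528529, 273·44²=528528, difference 1.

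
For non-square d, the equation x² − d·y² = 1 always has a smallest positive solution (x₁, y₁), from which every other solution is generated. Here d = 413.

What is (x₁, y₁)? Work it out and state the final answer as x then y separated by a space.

d=413: √d = [20; 3,9,1,4,1,9,3,40] (ℓ=8, even), read p_7/q_7
i=0: a=20 ⇒ p=20, q=1
…
i=3: a=1 ⇒ p=630, q=31
…
i=6: a=9 ⇒ p=36560, q=1799
i=7: a=3 ⇒ p=113399, q=5580
→ (113399, 5580).  Check: 113399²=12859333201, 413·5580²=12859333200, difference 1.

113399 5580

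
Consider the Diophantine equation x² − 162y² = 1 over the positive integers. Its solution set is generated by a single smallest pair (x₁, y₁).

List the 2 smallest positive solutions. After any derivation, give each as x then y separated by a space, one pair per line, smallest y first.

d=162: √d = [12; 1,2,1,2,12,2,1,2,1,24] (ℓ=10, even), read p_9/q_9
step 0: (12, 1)  from 12·(1,0) + (0,1)
step 1: (13, 1)  from 1·(12,1) + (1,0)
step 2: (38, 3)  from 2·(13,1) + (12,1)
step 3: (51, 4)  from 1·(38,3) + (13,1)
step 4: (140, 11)  from 2·(51,4) + (38,3)
…
step 6: (3602, 283)  from 2·(1731,136) + (140,11)
…
step 8: (14268, 1121)  from 2·(5333,419) + (3602,283)
step 9: (19601, 1540)  from 1·(14268,1121) + (5333,419)
fundamental: x₁=19601, y₁=1540  (since 384199201 − 162·2371600 = 1)
n=2: (19601,1540)∘(19601,1540) = (19601·19601+162·1540·1540, 19601·1540+1540·19601) = (768398401,60371080)

19601 1540
768398401 60371080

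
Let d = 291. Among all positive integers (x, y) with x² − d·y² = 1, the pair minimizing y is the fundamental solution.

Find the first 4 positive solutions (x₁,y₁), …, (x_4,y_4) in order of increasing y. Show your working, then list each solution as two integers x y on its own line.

[17; 17,34] for √291; ℓ=2 ⇒ convergent index 1
k=0  a_k=17  p_k/q_k = 17/1
k=1  a_k=17  p_k/q_k = 290/17
fundamental: x₁=290, y₁=17  (since 84100 − 291·289 = 1)
k=2:  x_2 = 290·290+291·17·17 = 168199,  y_2 = 290·17+17·290 = 9860
k=3:  x_3 = 290·168199+291·17·9860 = 97555130,  y_3 = 290·9860+17·168199 = 5718783
k=4:  x_4 = 290·97555130+291·17·5718783 = 56581807201,  y_4 = 290·5718783+17·97555130 = 3316884280

290 17
168199 9860
97555130 5718783
56581807201 3316884280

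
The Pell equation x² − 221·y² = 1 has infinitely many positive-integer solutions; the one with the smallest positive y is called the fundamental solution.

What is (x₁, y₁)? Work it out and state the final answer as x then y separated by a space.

[14; 1,6,2,6,1,28] for √221; ℓ=6 ⇒ convergent index 5
k=0  a_k=14  p_k/q_k = 14/1
k=1  a_k=1  p_k/q_k = 15/1
k=2  a_k=6  p_k/q_k = 104/7
…
k=4  a_k=6  p_k/q_k = 1442/97
k=5  a_k=1  p_k/q_k = 1665/112
(x₁, y₁) = (1665, 112);  1665² − 221·112² = 1 ✓

1665 112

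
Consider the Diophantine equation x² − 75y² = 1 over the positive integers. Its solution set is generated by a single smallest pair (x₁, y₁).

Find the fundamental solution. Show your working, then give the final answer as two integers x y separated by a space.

d=75: √d = [8; 1,1,1,16] (ℓ=4, even), read p_3/q_3
a_0=8:  p_0=8·1+0=8,  q_0=8·0+1=1
…
a_2=1:  p_2=1·9+8=17,  q_2=1·1+1=2
a_3=1:  p_3=1·17+9=26,  q_3=1·2+1=3
fundamental: x₁=26, y₁=3  (since 676 − 75·9 = 1)

26 3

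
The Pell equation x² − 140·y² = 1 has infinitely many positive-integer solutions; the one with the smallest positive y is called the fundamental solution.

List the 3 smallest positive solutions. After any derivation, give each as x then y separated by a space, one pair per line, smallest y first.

d=140: √d = [11; 1,4,1,22] (ℓ=4, even), read p_3/q_3
a_0=11:  p_0=11·1+0=11,  q_0=11·0+1=1
a_1=1:  p_1=1·11+1=12,  q_1=1·1+0=1
a_2=4:  p_2=4·12+11=59,  q_2=4·1+1=5
a_3=1:  p_3=1·59+12=71,  q_3=1·5+1=6
→ (71, 6).  Check: 71²=5041, 140·6²=5040, difference 1.
n=2: (71,6)∘(71,6) = (71·71+140·6·6, 71·6+6·71) = (10081,852)
n=3: (10081,852)∘(71,6) = (71·10081+140·6·852, 71·852+6·10081) = (1431431,120978)

71 6
10081 852
1431431 120978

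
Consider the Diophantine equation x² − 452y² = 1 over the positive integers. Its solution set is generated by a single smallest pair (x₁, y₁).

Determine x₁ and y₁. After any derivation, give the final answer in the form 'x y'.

1204353 56648

[21; 3,1,5,3,10,3,5,1,3,42] for √452; ℓ=10 ⇒ convergent index 9
i=0: a=21 ⇒ p=21, q=1
i=1: a=3 ⇒ p=64, q=3
…
i=3: a=5 ⇒ p=489, q=23
…
i=5: a=10 ⇒ p=16009, q=753
…
i=8: a=1 ⇒ p=313483, q=14745
i=9: a=3 ⇒ p=1204353, q=56648
→ (1204353, 56648).  Check: 1204353²=1450466148609, 452·56648²=1450466148608, difference 1.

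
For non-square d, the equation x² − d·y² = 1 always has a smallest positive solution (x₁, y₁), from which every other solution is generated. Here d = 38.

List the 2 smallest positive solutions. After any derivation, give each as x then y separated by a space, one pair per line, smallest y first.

37 6
2737 444

d=38: √d = [6; 6,12] (ℓ=2, even), read p_1/q_1
a_0=6:  p_0=6·1+0=6,  q_0=6·0+1=1
a_1=6:  p_1=6·6+1=37,  q_1=6·1+0=6
(x₁, y₁) = (37, 6);  37² − 38·6² = 1 ✓
k=2:  x_2 = 37·37+38·6·6 = 2737,  y_2 = 37·6+6·37 = 444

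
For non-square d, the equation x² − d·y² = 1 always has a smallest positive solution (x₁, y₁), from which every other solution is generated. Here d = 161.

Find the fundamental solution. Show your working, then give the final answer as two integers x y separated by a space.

11775 928

√161 → a₀=12, period (1,2,4,1,2,1,4,2,1,24); ℓ=10 even so k=9
k=0  a_k=12  p_k/q_k = 12/1
…
k=7  a_k=4  p_k/q_k = 3667/289
k=8  a_k=2  p_k/q_k = 8108/639
k=9  a_k=1  p_k/q_k = 11775/928
(x₁, y₁) = (11775, 928);  11775² − 161·928² = 1 ✓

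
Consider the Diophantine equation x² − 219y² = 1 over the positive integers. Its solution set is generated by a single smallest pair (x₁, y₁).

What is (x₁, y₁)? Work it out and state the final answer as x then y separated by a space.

74 5

√219 → a₀=14, period (1,3,1,28); ℓ=4 even so k=3
i=0: a=14 ⇒ p=14, q=1
i=1: a=1 ⇒ p=15, q=1
i=2: a=3 ⇒ p=59, q=4
i=3: a=1 ⇒ p=74, q=5
→ (74, 5).  Check: 74²=5476, 219·5²=5475, difference 1.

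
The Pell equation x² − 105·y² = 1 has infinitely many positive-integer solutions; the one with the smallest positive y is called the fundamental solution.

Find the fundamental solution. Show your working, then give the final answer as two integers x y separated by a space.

[10; 4,20] for √105; ℓ=2 ⇒ convergent index 1
i=0: a=10 ⇒ p=10, q=1
i=1: a=4 ⇒ p=41, q=4
(x₁, y₁) = (41, 4);  41² − 105·4² = 1 ✓

41 4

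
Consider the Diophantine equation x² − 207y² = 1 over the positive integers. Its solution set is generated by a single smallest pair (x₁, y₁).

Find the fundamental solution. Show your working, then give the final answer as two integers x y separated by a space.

d=207: √d = [14; 2,1,1,2,1,1,2,28] (ℓ=8, even), read p_7/q_7
i=0: a=14 ⇒ p=14, q=1
i=1: a=2 ⇒ p=29, q=2
i=2: a=1 ⇒ p=43, q=3
i=3: a=1 ⇒ p=72, q=5
i=4: a=2 ⇒ p=187, q=13
i=5: a=1 ⇒ p=259, q=18
i=6: a=1 ⇒ p=446, q=31
i=7: a=2 ⇒ p=1151, q=80
→ (1151, 80).  Check: 1151²=1324801, 207·80²=1324800, difference 1.

1151 80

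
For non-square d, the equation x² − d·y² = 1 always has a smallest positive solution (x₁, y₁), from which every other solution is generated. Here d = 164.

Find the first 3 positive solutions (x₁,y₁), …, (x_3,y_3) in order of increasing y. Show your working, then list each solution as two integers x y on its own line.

2049 160
8396801 655680
34410088449 2686976480

[12; 1,4,6,4,1,24] for √164; ℓ=6 ⇒ convergent index 5
a_0=12:  p_0=12·1+0=12,  q_0=12·0+1=1
…
a_2=4:  p_2=4·13+12=64,  q_2=4·1+1=5
a_3=6:  p_3=6·64+13=397,  q_3=6·5+1=31
a_4=4:  p_4=4·397+64=1652,  q_4=4·31+5=129
a_5=1:  p_5=1·1652+397=2049,  q_5=1·129+31=160
fundamental: x₁=2049, y₁=160  (since 4198401 − 164·25600 = 1)
(x_2, y_2) = (2049·2049 + 164·160·160, 2049·160 + 160·2049) = (8396801, 655680)
(x_3, y_3) = (2049·8396801 + 164·160·655680, 2049·655680 + 160·8396801) = (34410088449, 2686976480)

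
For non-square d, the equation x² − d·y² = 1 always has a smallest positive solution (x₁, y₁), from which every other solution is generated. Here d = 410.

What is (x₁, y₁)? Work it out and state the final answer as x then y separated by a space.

√410 → a₀=20, period (4,40); ℓ=2 even so k=1
k=0  a_k=20  p_k/q_k = 20/1
k=1  a_k=4  p_k/q_k = 81/4
→ (81, 4).  Check: 81²=6561, 410·4²=6560, difference 1.

81 4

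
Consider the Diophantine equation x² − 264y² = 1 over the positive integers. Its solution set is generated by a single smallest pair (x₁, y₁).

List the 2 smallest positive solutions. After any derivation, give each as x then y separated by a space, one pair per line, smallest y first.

65 4
8449 520

d=264: √d = [16; 4,32] (ℓ=2, even), read p_1/q_1
k=0  a_k=16  p_k/q_k = 16/1
k=1  a_k=4  p_k/q_k = 65/4
fundamental: x₁=65, y₁=4  (since 4225 − 264·16 = 1)
(x_2, y_2) = (65·65 + 264·4·4, 65·4 + 4·65) = (8449, 520)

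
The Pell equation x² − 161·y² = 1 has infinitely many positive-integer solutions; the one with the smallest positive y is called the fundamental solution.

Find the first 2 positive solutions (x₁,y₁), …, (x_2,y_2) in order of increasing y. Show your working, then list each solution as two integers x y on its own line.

11775 928
277301249 21854400

√161 = [12; 1,2,4,1,2,1,4,2,1,24, …], period ℓ=10 (even) → k=9
a_0=12:  p_0=12·1+0=12,  q_0=12·0+1=1
…
a_4=1:  p_4=1·165+38=203,  q_4=1·13+3=16
…
a_6=1:  p_6=1·571+203=774,  q_6=1·45+16=61
…
a_8=2:  p_8=2·3667+774=8108,  q_8=2·289+61=639
a_9=1:  p_9=1·8108+3667=11775,  q_9=1·639+289=928
→ (11775, 928).  Check: 11775²=138650625, 161·928²=138650624, difference 1.
k=2:  x_2 = 11775·11775+161·928·928 = 277301249,  y_2 = 11775·928+928·11775 = 21854400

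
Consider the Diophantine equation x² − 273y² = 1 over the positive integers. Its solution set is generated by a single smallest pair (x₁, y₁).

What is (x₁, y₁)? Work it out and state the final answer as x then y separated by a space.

√273 = [16; 1,1,10,1,1,32, …], period ℓ=6 (even) → k=5
i=0: a=16 ⇒ p=16, q=1
i=1: a=1 ⇒ p=17, q=1
i=2: a=1 ⇒ p=33, q=2
i=3: a=10 ⇒ p=347, q=21
i=4: a=1 ⇒ p=380, q=23
i=5: a=1 ⇒ p=727, q=44
(x₁, y₁) = (727, 44);  727² − 273·44² = 1 ✓

727 44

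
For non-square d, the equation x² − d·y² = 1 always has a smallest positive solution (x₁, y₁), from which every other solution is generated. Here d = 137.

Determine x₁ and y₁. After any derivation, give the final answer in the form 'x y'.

[11; 1,2,2,1,1,2,2,1,22] for √137; ℓ=9 ⇒ convergent index 17
k=0  a_k=11  p_k/q_k = 11/1
…
k=5  a_k=1  p_k/q_k = 199/17
…
k=9  a_k=22  p_k/q_k = 39597/3383
k=10  a_k=1  p_k/q_k = 41341/3532
…
k=13  a_k=1  p_k/q_k = 408178/34873
…
k=16  a_k=2  p_k/q_k = 4286741/366241
k=17  a_k=1  p_k/q_k = 6083073/519712
fundamental: x₁=6083073, y₁=519712  (since 37003777123329 − 137·270100562944 = 1)

6083073 519712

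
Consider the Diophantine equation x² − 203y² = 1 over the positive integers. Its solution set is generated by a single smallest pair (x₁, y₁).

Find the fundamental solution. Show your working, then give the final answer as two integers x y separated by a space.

√203 = [14; 4,28, …], period ℓ=2 (even) → k=1
i=0: a=14 ⇒ p=14, q=1
i=1: a=4 ⇒ p=57, q=4
→ (57, 4).  Check: 57²=3249, 203·4²=3248, difference 1.

57 4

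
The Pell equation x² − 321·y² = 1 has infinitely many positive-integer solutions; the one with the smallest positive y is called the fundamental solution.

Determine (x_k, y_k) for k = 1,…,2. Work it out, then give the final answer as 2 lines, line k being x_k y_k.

[17; 1,10,1,34] for √321; ℓ=4 ⇒ convergent index 3
step 0: (17, 1)  from 17·(1,0) + (0,1)
step 1: (18, 1)  from 1·(17,1) + (1,0)
step 2: (197, 11)  from 10·(18,1) + (17,1)
step 3: (215, 12)  from 1·(197,11) + (18,1)
fundamental: x₁=215, y₁=12  (since 46225 − 321·144 = 1)
(x_2, y_2) = (215·215 + 321·12·12, 215·12 + 12·215) = (92449, 5160)

215 12
92449 5160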